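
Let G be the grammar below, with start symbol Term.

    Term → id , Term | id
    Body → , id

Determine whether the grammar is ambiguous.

(Body is unreachable from Term, so its rules don't affect L(Term).) The reachable grammar is A → atom sep A | atom. Each atom is followed by either the separator (recurse) or end-of-string (stop) — no choice point.

Unambiguous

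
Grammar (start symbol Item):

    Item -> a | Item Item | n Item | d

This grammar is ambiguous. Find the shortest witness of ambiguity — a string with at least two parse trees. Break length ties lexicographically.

a a a

length 1: no string has ≥2 trees
length 2: no string has ≥2 trees
length 3: a a a has 2 parse trees

Two derivations of a a a:
  Item ⇒ Item Item ⇒ a Item ⇒ a Item Item ⇒ a a Item ⇒ a a a
  Item ⇒ Item Item ⇒ Item Item Item ⇒ a Item Item ⇒ a a Item ⇒ a a a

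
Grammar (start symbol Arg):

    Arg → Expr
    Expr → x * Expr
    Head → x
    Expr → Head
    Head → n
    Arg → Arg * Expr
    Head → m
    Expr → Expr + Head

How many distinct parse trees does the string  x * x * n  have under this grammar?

Parse trees for x * x * n:
  [Arg [Expr x * [Expr x * [Expr [Head n]]]]]
  [Arg [Arg [Expr [Head x]]] * [Expr x * [Expr [Head n]]]]
  [Arg [Arg [Expr x * [Expr [Head x]]]] * [Expr [Head n]]]
  [Arg [Arg [Arg [Expr [Head x]]] * [Expr [Head x]]] * [Expr [Head n]]]

4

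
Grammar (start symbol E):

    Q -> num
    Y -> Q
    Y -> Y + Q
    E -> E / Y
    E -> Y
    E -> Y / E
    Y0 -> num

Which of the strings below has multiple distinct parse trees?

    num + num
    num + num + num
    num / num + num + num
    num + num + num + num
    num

num + num: 1 tree
num + num + num: 1 tree
num / num + num + num: 2 trees
num + num + num + num: 1 tree
num: 1 tree

num / num + num + num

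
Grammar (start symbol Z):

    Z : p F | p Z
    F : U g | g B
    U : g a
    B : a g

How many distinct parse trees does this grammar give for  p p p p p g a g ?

2

Parse trees for p p p p p g a g:
  [Z p [Z p [Z p [Z p [Z p [F [U g a] g]]]]]]
  [Z p [Z p [Z p [Z p [Z p [F g [B a g]]]]]]]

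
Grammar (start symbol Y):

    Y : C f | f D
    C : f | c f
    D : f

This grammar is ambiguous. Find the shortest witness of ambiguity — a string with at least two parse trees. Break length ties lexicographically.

f f

length 2: f f has 2 parse trees

Two derivations of f f:
  Y ⇒ C f ⇒ f f
  Y ⇒ f D ⇒ f f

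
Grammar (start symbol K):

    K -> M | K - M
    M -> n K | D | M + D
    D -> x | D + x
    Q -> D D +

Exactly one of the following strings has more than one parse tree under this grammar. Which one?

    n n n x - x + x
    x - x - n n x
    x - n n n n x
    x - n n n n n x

n n n x - x + x: 14 trees
x - x - n n x: 1 tree
x - n n n n x: 1 tree
x - n n n n n x: 1 tree

n n n x - x + x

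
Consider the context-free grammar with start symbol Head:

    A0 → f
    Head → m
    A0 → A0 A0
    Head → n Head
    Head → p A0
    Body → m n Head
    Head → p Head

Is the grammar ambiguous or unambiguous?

Ambiguous

Witness: p f f f

Derivation 1: Head ⇒ p A0 ⇒ p A0 A0 ⇒ p f A0 ⇒ p f A0 A0 ⇒ p f f A0 ⇒ p f f f
Derivation 2: Head ⇒ p A0 ⇒ p A0 A0 ⇒ p A0 A0 A0 ⇒ p f A0 A0 ⇒ p f f A0 ⇒ p f f f

Two distinct leftmost derivations for the same string.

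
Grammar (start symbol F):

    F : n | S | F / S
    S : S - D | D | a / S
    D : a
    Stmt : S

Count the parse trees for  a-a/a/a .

Parse trees for a-a/a/a:
  [F [F [S [S [D a]] - [D a]]] / [S a / [S [D a]]]]
  [F [F [F [S [S [D a]] - [D a]]] / [S [D a]]] / [S [D a]]]

2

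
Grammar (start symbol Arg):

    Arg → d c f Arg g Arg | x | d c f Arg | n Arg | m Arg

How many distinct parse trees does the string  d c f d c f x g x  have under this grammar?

Parse trees for d c f d c f x g x:
  [Arg d c f [Arg d c f [Arg x]] g [Arg x]]
  [Arg d c f [Arg d c f [Arg x] g [Arg x]]]

2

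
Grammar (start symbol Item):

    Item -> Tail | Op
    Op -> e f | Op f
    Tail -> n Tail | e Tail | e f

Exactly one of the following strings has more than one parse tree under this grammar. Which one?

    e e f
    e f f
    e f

e f

e e f: 1 tree
e f f: 1 tree
e f: 2 trees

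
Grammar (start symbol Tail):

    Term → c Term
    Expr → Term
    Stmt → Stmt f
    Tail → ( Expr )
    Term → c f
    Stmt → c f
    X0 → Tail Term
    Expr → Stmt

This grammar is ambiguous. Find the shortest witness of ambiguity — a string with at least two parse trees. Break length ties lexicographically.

( c f )

length 4: ( c f ) has 2 parse trees

Two derivations of ( c f ):
  Tail ⇒ ( Expr ) ⇒ ( Term ) ⇒ ( c f )
  Tail ⇒ ( Expr ) ⇒ ( Stmt ) ⇒ ( c f )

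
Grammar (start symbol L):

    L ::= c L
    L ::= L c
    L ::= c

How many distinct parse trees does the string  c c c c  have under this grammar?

Parse trees for c c c c:
  [L c [L c [L c [L c]]]]
  [L c [L c [L [L c] c]]]
  [L c [L [L c [L c]] c]]
  [L c [L [L [L c] c] c]]
  [L [L c [L c [L c]]] c]
  [L [L c [L [L c] c]] c]
  [L [L [L c [L c]] c] c]
  [L [L [L [L c] c] c] c]

8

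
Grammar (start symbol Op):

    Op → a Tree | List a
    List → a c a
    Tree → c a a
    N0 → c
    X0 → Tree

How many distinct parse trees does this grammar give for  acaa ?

2

Parse trees for acaa:
  [Op a [Tree c a a]]
  [Op [List a c a] a]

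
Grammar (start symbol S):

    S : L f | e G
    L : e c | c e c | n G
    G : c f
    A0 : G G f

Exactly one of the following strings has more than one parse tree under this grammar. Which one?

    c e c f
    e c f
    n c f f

e c f

c e c f: 1 tree
e c f: 2 trees
n c f f: 1 tree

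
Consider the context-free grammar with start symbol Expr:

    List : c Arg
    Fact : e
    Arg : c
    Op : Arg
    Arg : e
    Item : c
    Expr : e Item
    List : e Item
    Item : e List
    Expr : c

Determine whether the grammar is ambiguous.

Only Expr, Item, List, Arg are reachable from Expr; ignoring the rest: The reachable rules are right-linear with at most one rule per (nonterminal, next-terminal) pair. Each input token forces the next rule, so parsing is deterministic.

Unambiguous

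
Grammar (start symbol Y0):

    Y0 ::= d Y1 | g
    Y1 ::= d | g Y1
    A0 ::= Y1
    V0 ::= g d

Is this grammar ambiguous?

(A0, V0 are unreachable from Y0, so their rules don't affect L(Y0).) Each reachable nonterminal has at most one production per leading terminal, and all productions are right-linear; the derivation is determined token-by-token.

Unambiguous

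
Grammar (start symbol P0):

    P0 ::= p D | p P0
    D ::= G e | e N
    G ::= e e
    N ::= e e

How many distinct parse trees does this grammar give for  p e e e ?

2

Parse trees for p e e e:
  [P0 p [D [G e e] e]]
  [P0 p [D e [N e e]]]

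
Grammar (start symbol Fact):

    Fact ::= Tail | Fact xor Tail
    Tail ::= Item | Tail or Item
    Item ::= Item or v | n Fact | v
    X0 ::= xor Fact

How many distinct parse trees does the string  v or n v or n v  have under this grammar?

Parse trees for v or n v or n v:
  [Fact [Tail [Tail [Item v]] or [Item n [Fact [Tail [Tail [Item v]] or [Item n [Fact [Tail [Item v]]]]]]]]]
  [Fact [Tail [Tail [Tail [Item v]] or [Item n [Fact [Tail [Item v]]]]] or [Item n [Fact [Tail [Item v]]]]]]

2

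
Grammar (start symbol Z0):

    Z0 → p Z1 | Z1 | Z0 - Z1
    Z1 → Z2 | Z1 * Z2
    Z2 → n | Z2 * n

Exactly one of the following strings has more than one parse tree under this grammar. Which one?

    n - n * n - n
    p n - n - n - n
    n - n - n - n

n - n * n - n

n - n * n - n: 2 trees
p n - n - n - n: 1 tree
n - n - n - n: 1 tree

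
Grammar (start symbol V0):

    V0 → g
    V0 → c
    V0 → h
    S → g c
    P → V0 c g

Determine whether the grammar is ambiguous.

Unambiguous

(S, P are unreachable from V0, so their rules don't affect L(V0).) The reachable rules are right-linear with at most one rule per (nonterminal, next-terminal) pair. Each input token forces the next rule, so parsing is deterministic.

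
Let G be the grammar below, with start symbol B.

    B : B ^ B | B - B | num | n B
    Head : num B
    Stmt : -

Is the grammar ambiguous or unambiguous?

Ambiguous

Witness: n num - num

Derivation 1: B ⇒ B - B ⇒ n B - B ⇒ n num - B ⇒ n num - num
Derivation 2: B ⇒ n B ⇒ n B - B ⇒ n num - B ⇒ n num - num

Two distinct leftmost derivations for the same string.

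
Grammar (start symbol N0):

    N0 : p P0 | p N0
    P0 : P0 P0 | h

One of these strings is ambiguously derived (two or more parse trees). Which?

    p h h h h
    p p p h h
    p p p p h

p h h h h

p h h h h: 5 trees
p p p h h: 1 tree
p p p p h: 1 tree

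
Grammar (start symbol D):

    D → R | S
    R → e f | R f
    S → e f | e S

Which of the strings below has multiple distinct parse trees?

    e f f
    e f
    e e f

e f f: 1 tree
e f: 2 trees
e e f: 1 tree

e f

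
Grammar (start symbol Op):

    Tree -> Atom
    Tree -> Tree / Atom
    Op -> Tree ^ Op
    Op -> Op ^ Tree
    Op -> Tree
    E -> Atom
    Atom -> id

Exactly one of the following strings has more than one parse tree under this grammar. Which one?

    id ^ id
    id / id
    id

id ^ id

id ^ id: 2 trees
id / id: 1 tree
id: 1 tree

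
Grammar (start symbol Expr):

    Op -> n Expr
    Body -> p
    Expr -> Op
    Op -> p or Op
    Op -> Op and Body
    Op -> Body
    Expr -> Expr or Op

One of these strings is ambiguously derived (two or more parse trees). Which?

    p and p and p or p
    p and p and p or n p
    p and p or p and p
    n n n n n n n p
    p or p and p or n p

p and p and p or p: 1 tree
p and p and p or n p: 1 tree
p and p or p and p: 1 tree
n n n n n n n p: 1 tree
p or p and p or n p: 3 trees

p or p and p or n p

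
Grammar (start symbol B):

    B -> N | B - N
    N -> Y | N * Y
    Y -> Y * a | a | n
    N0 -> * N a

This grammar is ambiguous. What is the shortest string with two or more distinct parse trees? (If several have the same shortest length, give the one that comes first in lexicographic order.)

length 1: no string has ≥2 trees
length 3: a * a has 2 parse trees

Two derivations of a * a:
  B ⇒ N ⇒ Y ⇒ Y * a ⇒ a * a
  B ⇒ N ⇒ N * Y ⇒ Y * Y ⇒ a * Y ⇒ a * a

a * a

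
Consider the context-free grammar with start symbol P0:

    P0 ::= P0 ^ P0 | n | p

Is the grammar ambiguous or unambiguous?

Witness: n ^ n ^ n

Derivation 1: P0 ⇒ P0 ^ P0 ⇒ P0 ^ P0 ^ P0 ⇒ n ^ P0 ^ P0 ⇒ n ^ n ^ P0 ⇒ n ^ n ^ n
Derivation 2: P0 ⇒ P0 ^ P0 ⇒ n ^ P0 ⇒ n ^ P0 ^ P0 ⇒ n ^ n ^ P0 ⇒ n ^ n ^ n

Two distinct leftmost derivations for the same string.

Ambiguous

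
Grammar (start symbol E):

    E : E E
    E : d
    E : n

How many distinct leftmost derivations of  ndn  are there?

2

Parse trees for ndn:
  [E [E n] [E [E d] [E n]]]
  [E [E [E n] [E d]] [E n]]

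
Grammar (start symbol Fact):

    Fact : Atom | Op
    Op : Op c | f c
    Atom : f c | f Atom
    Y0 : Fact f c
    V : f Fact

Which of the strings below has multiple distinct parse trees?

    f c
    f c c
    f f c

f c

f c: 2 trees
f c c: 1 tree
f f c: 1 tree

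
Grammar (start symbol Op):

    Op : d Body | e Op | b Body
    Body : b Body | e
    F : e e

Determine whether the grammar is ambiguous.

Only Op, Body are reachable from Op; ignoring the rest: The reachable rules are right-linear with at most one rule per (nonterminal, next-terminal) pair. Each input token forces the next rule, so parsing is deterministic.

Unambiguous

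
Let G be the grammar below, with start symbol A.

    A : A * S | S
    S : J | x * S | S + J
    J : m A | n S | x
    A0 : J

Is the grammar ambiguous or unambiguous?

Ambiguous

Witness: x * x

Derivation 1: A ⇒ A * S ⇒ S * S ⇒ J * S ⇒ x * S ⇒ x * J ⇒ x * x
Derivation 2: A ⇒ S ⇒ x * S ⇒ x * J ⇒ x * x

Two distinct leftmost derivations for the same string.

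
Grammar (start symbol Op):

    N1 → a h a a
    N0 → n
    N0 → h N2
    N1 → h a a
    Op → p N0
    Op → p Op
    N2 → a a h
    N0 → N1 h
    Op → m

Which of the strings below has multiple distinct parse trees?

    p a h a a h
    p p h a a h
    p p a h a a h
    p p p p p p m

p p h a a h

p a h a a h: 1 tree
p p h a a h: 2 trees
p p a h a a h: 1 tree
p p p p p p m: 1 tree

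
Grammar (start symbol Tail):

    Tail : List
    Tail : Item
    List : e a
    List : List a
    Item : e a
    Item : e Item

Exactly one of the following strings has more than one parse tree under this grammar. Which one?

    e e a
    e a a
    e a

e a

e e a: 1 tree
e a a: 1 tree
e a: 2 trees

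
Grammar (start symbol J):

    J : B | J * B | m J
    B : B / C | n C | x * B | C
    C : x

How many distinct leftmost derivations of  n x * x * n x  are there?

2

Parse trees for n x * x * n x:
  [J [J [B n [C x]]] * [B x * [B n [C x]]]]
  [J [J [J [B n [C x]]] * [B [C x]]] * [B n [C x]]]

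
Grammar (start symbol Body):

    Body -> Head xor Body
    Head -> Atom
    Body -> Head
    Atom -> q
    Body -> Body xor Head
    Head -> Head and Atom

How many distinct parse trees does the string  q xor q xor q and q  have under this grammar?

Parse trees for q xor q xor q and q:
  [Body [Head [Atom q]] xor [Body [Head [Atom q]] xor [Body [Head [Head [Atom q]] and [Atom q]]]]]
  [Body [Head [Atom q]] xor [Body [Body [Head [Atom q]]] xor [Head [Head [Atom q]] and [Atom q]]]]
  [Body [Body [Head [Atom q]] xor [Body [Head [Atom q]]]] xor [Head [Head [Atom q]] and [Atom q]]]
  [Body [Body [Body [Head [Atom q]]] xor [Head [Atom q]]] xor [Head [Head [Atom q]] and [Atom q]]]

4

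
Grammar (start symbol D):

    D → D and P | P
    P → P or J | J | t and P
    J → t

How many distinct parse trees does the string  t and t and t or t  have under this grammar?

Parse trees for t and t and t or t:
  [D [D [P [J t]]] and [P [P t and [P [J t]]] or [J t]]]
  [D [D [P [J t]]] and [P t and [P [P [J t]] or [J t]]]]
  [D [D [D [P [J t]]] and [P [J t]]] and [P [P [J t]] or [J t]]]
  [D [D [P t and [P [J t]]]] and [P [P [J t]] or [J t]]]
  [D [P [P t and [P t and [P [J t]]]] or [J t]]]
  [D [P t and [P [P t and [P [J t]]] or [J t]]]]
  [D [P t and [P t and [P [P [J t]] or [J t]]]]]

7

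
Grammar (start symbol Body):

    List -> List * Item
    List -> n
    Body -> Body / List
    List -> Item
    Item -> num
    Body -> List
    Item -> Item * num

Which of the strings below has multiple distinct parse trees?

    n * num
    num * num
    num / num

n * num: 1 tree
num * num: 2 trees
num / num: 1 tree

num * num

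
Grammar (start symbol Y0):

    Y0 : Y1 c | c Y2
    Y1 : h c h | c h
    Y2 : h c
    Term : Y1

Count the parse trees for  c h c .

Parse trees for c h c:
  [Y0 [Y1 c h] c]
  [Y0 c [Y2 h c]]

2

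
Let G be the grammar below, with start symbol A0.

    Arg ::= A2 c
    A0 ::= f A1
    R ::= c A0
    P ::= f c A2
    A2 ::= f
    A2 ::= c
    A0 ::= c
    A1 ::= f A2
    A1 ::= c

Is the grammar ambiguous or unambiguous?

Only A0, A1, A2 are reachable from A0; ignoring the rest: The reachable rules are right-linear with at most one rule per (nonterminal, next-terminal) pair. Each input token forces the next rule, so parsing is deterministic.

Unambiguous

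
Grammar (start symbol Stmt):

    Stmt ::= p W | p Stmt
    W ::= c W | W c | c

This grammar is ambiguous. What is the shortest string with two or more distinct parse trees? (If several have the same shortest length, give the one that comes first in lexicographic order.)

length 2: no string has ≥2 trees
length 3: p c c has 2 parse trees

Two derivations of p c c:
  Stmt ⇒ p W ⇒ p c W ⇒ p c c
  Stmt ⇒ p W ⇒ p W c ⇒ p c c

p c c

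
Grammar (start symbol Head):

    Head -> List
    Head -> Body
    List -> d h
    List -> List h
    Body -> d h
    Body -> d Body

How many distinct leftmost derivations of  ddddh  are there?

1

Parse trees for ddddh:
  [Head [Body d [Body d [Body d [Body d h]]]]]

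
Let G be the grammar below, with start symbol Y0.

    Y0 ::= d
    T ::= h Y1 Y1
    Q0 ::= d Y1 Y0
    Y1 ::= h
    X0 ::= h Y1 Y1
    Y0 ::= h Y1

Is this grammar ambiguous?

Unambiguous

Only Y0, Y1 are reachable from Y0; ignoring the rest: Restricted to the reachable nonterminals, every rule has the form A → t or A → t B, and no two rules for the same A share a first terminal. The grammar encodes a DFA — one run per string.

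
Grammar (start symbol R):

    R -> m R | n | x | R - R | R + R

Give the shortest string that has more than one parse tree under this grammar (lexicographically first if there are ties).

m n + n

length 1: no string has ≥2 trees
length 2: no string has ≥2 trees
length 3: no string has ≥2 trees
length 4: m n + n has 2 parse trees

Two derivations of m n + n:
  R ⇒ m R ⇒ m R + R ⇒ m n + R ⇒ m n + n
  R ⇒ R + R ⇒ m R + R ⇒ m n + R ⇒ m n + n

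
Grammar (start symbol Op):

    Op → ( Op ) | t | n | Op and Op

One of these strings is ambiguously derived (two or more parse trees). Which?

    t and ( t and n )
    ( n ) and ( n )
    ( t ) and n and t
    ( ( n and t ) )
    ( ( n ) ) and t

t and ( t and n ): 1 tree
( n ) and ( n ): 1 tree
( t ) and n and t: 2 trees
( ( n and t ) ): 1 tree
( ( n ) ) and t: 1 tree

( t ) and n and t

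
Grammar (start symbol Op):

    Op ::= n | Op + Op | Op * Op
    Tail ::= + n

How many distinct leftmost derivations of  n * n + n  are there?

2

Parse trees for n * n + n:
  [Op [Op [Op n] * [Op n]] + [Op n]]
  [Op [Op n] * [Op [Op n] + [Op n]]]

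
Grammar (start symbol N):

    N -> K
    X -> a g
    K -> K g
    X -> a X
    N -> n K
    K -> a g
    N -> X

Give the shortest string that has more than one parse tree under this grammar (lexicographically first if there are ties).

length 2: a g has 2 parse trees

Two derivations of a g:
  N ⇒ K ⇒ a g
  N ⇒ X ⇒ a g

a g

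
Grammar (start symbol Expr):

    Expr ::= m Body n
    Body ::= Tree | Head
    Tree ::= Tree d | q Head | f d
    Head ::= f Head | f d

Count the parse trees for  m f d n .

Parse trees for m f d n:
  [Expr m [Body [Tree f d]] n]
  [Expr m [Body [Head f d]] n]

2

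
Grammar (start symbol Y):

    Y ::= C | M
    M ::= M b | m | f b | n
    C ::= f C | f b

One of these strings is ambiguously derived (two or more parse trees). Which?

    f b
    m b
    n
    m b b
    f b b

f b

f b: 2 trees
m b: 1 tree
n: 1 tree
m b b: 1 tree
f b b: 1 tree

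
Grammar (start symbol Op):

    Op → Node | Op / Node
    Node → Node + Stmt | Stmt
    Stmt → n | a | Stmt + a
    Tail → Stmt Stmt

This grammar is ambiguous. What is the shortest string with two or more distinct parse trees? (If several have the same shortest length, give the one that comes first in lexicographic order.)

length 1: no string has ≥2 trees
length 3: a + a has 2 parse trees

Two derivations of a + a:
  Op ⇒ Node ⇒ Node + Stmt ⇒ Stmt + Stmt ⇒ a + Stmt ⇒ a + a
  Op ⇒ Node ⇒ Stmt ⇒ Stmt + a ⇒ a + a

a + a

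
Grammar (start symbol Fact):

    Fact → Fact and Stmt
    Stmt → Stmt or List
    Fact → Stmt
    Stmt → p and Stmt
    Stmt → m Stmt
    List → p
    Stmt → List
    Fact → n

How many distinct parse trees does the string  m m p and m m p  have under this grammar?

2

Parse trees for m m p and m m p:
  [Fact [Fact [Stmt m [Stmt m [Stmt [List p]]]]] and [Stmt m [Stmt m [Stmt [List p]]]]]
  [Fact [Stmt m [Stmt m [Stmt p and [Stmt m [Stmt m [Stmt [List p]]]]]]]]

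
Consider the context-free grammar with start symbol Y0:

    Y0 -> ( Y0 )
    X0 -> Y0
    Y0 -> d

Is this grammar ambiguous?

Unambiguous

(X0 is unreachable from Y0, so its rules don't affect L(Y0).) Each string is a nest of matched brackets around a single atom. An opening bracket forces the recursive rule; an atom forces the base rule.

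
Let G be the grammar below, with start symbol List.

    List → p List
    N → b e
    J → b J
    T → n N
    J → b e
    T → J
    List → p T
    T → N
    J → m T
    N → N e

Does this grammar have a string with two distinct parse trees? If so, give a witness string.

Ambiguous

Witness: p b e

Derivation 1: List ⇒ p T ⇒ p J ⇒ p b e
Derivation 2: List ⇒ p T ⇒ p N ⇒ p b e

Two distinct leftmost derivations for the same string.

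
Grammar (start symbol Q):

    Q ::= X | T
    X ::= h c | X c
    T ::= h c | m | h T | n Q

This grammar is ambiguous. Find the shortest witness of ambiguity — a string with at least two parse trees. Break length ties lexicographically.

h c

length 1: no string has ≥2 trees
length 2: h c has 2 parse trees

Two derivations of h c:
  Q ⇒ X ⇒ h c
  Q ⇒ T ⇒ h c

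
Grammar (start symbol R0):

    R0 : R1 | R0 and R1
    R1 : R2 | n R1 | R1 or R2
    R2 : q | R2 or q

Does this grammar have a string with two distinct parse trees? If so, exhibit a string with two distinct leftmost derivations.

Ambiguous

Witness: q or q

Derivation 1: R0 ⇒ R1 ⇒ R2 ⇒ R2 or q ⇒ q or q
Derivation 2: R0 ⇒ R1 ⇒ R1 or R2 ⇒ R2 or R2 ⇒ q or R2 ⇒ q or q

Two distinct leftmost derivations for the same string.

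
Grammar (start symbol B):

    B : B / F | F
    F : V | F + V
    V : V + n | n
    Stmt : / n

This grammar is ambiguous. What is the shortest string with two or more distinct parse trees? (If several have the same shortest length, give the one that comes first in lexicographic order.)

n + n

length 1: no string has ≥2 trees
length 3: n + n has 2 parse trees

Two derivations of n + n:
  B ⇒ F ⇒ V ⇒ V + n ⇒ n + n
  B ⇒ F ⇒ F + V ⇒ V + V ⇒ n + V ⇒ n + n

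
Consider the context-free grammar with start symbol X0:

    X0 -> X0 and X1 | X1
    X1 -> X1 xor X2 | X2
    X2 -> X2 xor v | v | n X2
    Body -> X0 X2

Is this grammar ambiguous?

Ambiguous

Witness: v xor v

Derivation 1: X0 ⇒ X1 ⇒ X1 xor X2 ⇒ X2 xor X2 ⇒ v xor X2 ⇒ v xor v
Derivation 2: X0 ⇒ X1 ⇒ X2 ⇒ X2 xor v ⇒ v xor v

Two distinct leftmost derivations for the same string.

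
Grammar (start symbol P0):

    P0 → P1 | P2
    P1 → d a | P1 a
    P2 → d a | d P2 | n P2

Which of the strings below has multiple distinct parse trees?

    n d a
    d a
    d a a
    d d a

n d a: 1 tree
d a: 2 trees
d a a: 1 tree
d d a: 1 tree

d a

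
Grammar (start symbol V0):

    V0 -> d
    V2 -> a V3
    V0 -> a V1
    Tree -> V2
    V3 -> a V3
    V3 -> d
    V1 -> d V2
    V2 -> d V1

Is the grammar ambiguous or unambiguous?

Only V0, V1, V2, V3 are reachable from V0; ignoring the rest: The reachable rules are right-linear with at most one rule per (nonterminal, next-terminal) pair. Each input token forces the next rule, so parsing is deterministic.

Unambiguous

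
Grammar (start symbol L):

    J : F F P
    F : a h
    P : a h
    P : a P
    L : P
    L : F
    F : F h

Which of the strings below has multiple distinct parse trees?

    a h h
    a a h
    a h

a h h: 1 tree
a a h: 1 tree
a h: 2 trees

a h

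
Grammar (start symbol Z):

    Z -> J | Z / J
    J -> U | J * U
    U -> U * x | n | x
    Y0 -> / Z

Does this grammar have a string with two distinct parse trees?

Witness: n * x

Derivation 1: Z ⇒ J ⇒ U ⇒ U * x ⇒ n * x
Derivation 2: Z ⇒ J ⇒ J * U ⇒ U * U ⇒ n * U ⇒ n * x

Two distinct leftmost derivations for the same string.

Ambiguous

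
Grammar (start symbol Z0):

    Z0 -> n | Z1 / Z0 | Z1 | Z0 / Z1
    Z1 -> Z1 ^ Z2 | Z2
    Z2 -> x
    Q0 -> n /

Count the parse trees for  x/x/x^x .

4

Parse trees for x/x/x^x:
  [Z0 [Z1 [Z2 x]] / [Z0 [Z1 [Z2 x]] / [Z0 [Z1 [Z1 [Z2 x]] ^ [Z2 x]]]]]
  [Z0 [Z1 [Z2 x]] / [Z0 [Z0 [Z1 [Z2 x]]] / [Z1 [Z1 [Z2 x]] ^ [Z2 x]]]]
  [Z0 [Z0 [Z1 [Z2 x]] / [Z0 [Z1 [Z2 x]]]] / [Z1 [Z1 [Z2 x]] ^ [Z2 x]]]
  [Z0 [Z0 [Z0 [Z1 [Z2 x]]] / [Z1 [Z2 x]]] / [Z1 [Z1 [Z2 x]] ^ [Z2 x]]]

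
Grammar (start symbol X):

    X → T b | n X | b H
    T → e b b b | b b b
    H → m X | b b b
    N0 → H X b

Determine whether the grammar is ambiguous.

Ambiguous

Witness: b b b b

Derivation 1: X ⇒ T b ⇒ b b b b
Derivation 2: X ⇒ b H ⇒ b b b b

Two distinct leftmost derivations for the same string.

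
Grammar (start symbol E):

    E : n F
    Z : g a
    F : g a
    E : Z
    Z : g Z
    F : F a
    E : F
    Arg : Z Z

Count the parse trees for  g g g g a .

Parse trees for g g g g a:
  [E [Z g [Z g [Z g [Z g a]]]]]

1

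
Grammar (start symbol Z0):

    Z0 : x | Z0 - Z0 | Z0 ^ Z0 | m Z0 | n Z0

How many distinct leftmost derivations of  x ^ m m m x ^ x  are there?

Parse trees for x ^ m m m x ^ x:
  [Z0 [Z0 x] ^ [Z0 [Z0 m [Z0 m [Z0 m [Z0 x]]]] ^ [Z0 x]]]
  [Z0 [Z0 x] ^ [Z0 m [Z0 [Z0 m [Z0 m [Z0 x]]] ^ [Z0 x]]]]
  [Z0 [Z0 x] ^ [Z0 m [Z0 m [Z0 [Z0 m [Z0 x]] ^ [Z0 x]]]]]
  [Z0 [Z0 x] ^ [Z0 m [Z0 m [Z0 m [Z0 [Z0 x] ^ [Z0 x]]]]]]
  [Z0 [Z0 [Z0 x] ^ [Z0 m [Z0 m [Z0 m [Z0 x]]]]] ^ [Z0 x]]

5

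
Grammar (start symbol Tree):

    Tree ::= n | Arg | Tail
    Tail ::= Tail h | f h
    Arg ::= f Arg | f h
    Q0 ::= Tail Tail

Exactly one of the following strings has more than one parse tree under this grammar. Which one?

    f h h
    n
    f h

f h

f h h: 1 tree
n: 1 tree
f h: 2 trees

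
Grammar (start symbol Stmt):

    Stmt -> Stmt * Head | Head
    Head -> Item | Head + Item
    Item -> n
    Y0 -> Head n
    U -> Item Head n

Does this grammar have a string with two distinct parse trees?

(Y0, U are unreachable from Stmt, so their rules don't affect L(Stmt).) Stmt → Stmt * Head | Head  ;  Head → Head + Item | Item  — a left-associative chain with Item at the bottom. Each string factors uniquely by precedence.

Unambiguous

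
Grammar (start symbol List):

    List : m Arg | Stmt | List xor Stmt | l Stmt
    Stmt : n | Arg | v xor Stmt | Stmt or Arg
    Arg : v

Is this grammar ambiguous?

Witness: v xor n

Derivation 1: List ⇒ Stmt ⇒ v xor Stmt ⇒ v xor n
Derivation 2: List ⇒ List xor Stmt ⇒ Stmt xor Stmt ⇒ Arg xor Stmt ⇒ v xor Stmt ⇒ v xor n

Two distinct leftmost derivations for the same string.

Ambiguous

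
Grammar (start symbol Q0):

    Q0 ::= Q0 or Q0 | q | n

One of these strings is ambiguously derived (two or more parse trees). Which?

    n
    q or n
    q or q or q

n: 1 tree
q or n: 1 tree
q or q or q: 2 trees

q or q or q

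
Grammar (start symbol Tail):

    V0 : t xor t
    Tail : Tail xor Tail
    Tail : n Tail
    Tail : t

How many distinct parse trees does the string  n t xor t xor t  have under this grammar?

Parse trees for n t xor t xor t:
  [Tail [Tail n [Tail t]] xor [Tail [Tail t] xor [Tail t]]]
  [Tail [Tail [Tail n [Tail t]] xor [Tail t]] xor [Tail t]]
  [Tail [Tail n [Tail [Tail t] xor [Tail t]]] xor [Tail t]]
  [Tail n [Tail [Tail t] xor [Tail [Tail t] xor [Tail t]]]]
  [Tail n [Tail [Tail [Tail t] xor [Tail t]] xor [Tail t]]]

5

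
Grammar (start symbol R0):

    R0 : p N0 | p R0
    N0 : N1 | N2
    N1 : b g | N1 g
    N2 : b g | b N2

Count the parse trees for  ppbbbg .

Parse trees for ppbbbg:
  [R0 p [R0 p [N0 [N2 b [N2 b [N2 b g]]]]]]

1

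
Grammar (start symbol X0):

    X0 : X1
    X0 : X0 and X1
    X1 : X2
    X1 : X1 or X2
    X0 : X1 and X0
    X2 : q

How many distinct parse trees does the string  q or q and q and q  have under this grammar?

4

Parse trees for q or q and q and q:
  [X0 [X0 [X0 [X1 [X1 [X2 q]] or [X2 q]]] and [X1 [X2 q]]] and [X1 [X2 q]]]
  [X0 [X0 [X1 [X1 [X2 q]] or [X2 q]] and [X0 [X1 [X2 q]]]] and [X1 [X2 q]]]
  [X0 [X1 [X1 [X2 q]] or [X2 q]] and [X0 [X0 [X1 [X2 q]]] and [X1 [X2 q]]]]
  [X0 [X1 [X1 [X2 q]] or [X2 q]] and [X0 [X1 [X2 q]] and [X0 [X1 [X2 q]]]]]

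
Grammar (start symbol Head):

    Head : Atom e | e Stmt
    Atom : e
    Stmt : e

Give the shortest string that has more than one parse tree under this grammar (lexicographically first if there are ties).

length 2: e e has 2 parse trees

Two derivations of e e:
  Head ⇒ Atom e ⇒ e e
  Head ⇒ e Stmt ⇒ e e

e e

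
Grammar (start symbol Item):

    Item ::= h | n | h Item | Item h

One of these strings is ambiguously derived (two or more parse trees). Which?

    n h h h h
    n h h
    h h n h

h h n h

n h h h h: 1 tree
n h h: 1 tree
h h n h: 3 trees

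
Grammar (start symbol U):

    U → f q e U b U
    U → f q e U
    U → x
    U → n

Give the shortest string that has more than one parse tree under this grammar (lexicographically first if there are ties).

f q e f q e n b n

length 1: no string has ≥2 trees
length 4: no string has ≥2 trees
length 6: no string has ≥2 trees
length 7: no string has ≥2 trees
length 9: f q e f q e n b n has 2 parse trees

Two derivations of f q e f q e n b n:
  U ⇒ f q e U b U ⇒ f q e f q e U b U ⇒ f q e f q e n b U ⇒ f q e f q e n b n
  U ⇒ f q e U ⇒ f q e f q e U b U ⇒ f q e f q e n b U ⇒ f q e f q e n b n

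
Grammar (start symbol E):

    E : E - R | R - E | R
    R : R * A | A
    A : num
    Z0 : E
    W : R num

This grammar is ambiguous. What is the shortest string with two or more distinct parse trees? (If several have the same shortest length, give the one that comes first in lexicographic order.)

num - num

length 1: no string has ≥2 trees
length 3: num - num has 2 parse trees

Two derivations of num - num:
  E ⇒ E - R ⇒ R - R ⇒ A - R ⇒ num - R ⇒ num - A ⇒ num - num
  E ⇒ R - E ⇒ A - E ⇒ num - E ⇒ num - R ⇒ num - A ⇒ num - num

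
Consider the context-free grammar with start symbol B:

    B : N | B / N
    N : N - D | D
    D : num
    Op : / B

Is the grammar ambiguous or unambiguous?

Unambiguous

Only B, N, D are reachable from B; ignoring the rest: The grammar is stratified — B handles '/' (left-recursive), N handles '-', D atoms. Each operator has a fixed associativity and precedence level, so every string has one parse.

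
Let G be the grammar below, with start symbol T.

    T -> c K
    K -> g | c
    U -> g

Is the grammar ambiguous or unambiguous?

Only T, K are reachable from T; ignoring the rest: The reachable rules are right-linear with at most one rule per (nonterminal, next-terminal) pair. Each input token forces the next rule, so parsing is deterministic.

Unambiguous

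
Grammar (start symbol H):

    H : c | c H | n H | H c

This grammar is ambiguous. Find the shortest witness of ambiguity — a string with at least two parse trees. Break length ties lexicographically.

length 1: no string has ≥2 trees
length 2: c c has 2 parse trees

Two derivations of c c:
  H ⇒ c H ⇒ c c
  H ⇒ H c ⇒ c c

c c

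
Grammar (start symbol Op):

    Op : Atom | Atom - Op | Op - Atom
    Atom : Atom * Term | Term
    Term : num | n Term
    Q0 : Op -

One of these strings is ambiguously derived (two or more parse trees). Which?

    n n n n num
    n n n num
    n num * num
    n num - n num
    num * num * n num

n num - n num

n n n n num: 1 tree
n n n num: 1 tree
n num * num: 1 tree
n num - n num: 2 trees
num * num * n num: 1 tree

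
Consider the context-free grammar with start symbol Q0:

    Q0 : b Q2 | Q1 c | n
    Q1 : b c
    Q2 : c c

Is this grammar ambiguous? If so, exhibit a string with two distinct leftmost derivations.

Ambiguous

Witness: b c c

Derivation 1: Q0 ⇒ b Q2 ⇒ b c c
Derivation 2: Q0 ⇒ Q1 c ⇒ b c c

Two distinct leftmost derivations for the same string.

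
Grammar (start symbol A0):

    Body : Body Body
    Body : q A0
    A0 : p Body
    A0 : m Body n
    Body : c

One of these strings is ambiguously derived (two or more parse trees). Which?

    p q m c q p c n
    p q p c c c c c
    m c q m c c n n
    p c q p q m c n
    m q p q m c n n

p q p c c c c c

p q m c q p c n: 1 tree
p q p c c c c c: 42 trees
m c q m c c n n: 1 tree
p c q p q m c n: 1 tree
m q p q m c n n: 1 tree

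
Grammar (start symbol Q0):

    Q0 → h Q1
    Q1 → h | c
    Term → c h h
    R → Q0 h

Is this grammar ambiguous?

(Term, R are unreachable from Q0, so their rules don't affect L(Q0).) The reachable rules are right-linear with at most one rule per (nonterminal, next-terminal) pair. Each input token forces the next rule, so parsing is deterministic.

Unambiguous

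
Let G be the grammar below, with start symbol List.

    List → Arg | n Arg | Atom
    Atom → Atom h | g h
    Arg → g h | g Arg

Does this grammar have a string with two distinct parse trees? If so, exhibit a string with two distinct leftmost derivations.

Ambiguous

Witness: g h

Derivation 1: List ⇒ Arg ⇒ g h
Derivation 2: List ⇒ Atom ⇒ g h

Two distinct leftmost derivations for the same string.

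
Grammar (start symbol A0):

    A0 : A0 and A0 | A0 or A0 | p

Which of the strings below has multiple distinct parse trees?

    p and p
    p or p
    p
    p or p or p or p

p or p or p or p

p and p: 1 tree
p or p: 1 tree
p: 1 tree
p or p or p or p: 5 trees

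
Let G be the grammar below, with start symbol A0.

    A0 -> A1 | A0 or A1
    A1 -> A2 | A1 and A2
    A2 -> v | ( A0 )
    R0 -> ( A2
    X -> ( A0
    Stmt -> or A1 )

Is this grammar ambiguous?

Unambiguous

Only A0, A1, A2 are reachable from A0; ignoring the rest: This is a standard precedence ladder (A0 over A1 over A2), with each level left-recursive on its own operator ('or' at A0, 'and' at A1). That structure is LR(1), hence unambiguous.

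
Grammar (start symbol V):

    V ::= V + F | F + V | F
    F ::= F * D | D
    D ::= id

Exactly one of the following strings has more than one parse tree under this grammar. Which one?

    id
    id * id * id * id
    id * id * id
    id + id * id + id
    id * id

id: 1 tree
id * id * id * id: 1 tree
id * id * id: 1 tree
id + id * id + id: 4 trees
id * id: 1 tree

id + id * id + id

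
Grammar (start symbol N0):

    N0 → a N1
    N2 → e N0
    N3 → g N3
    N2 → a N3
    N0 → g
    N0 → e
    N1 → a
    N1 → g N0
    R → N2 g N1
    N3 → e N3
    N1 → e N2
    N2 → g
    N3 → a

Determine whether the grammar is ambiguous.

Unambiguous

Only N0, N1, N2, N3 are reachable from N0; ignoring the rest: The reachable rules are right-linear with at most one rule per (nonterminal, next-terminal) pair. Each input token forces the next rule, so parsing is deterministic.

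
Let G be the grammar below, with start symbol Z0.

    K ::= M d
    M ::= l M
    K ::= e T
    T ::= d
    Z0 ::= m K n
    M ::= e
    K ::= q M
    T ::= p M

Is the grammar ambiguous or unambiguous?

Ambiguous

Witness: m e d n

Derivation 1: Z0 ⇒ m K n ⇒ m M d n ⇒ m e d n
Derivation 2: Z0 ⇒ m K n ⇒ m e T n ⇒ m e d n

Two distinct leftmost derivations for the same string.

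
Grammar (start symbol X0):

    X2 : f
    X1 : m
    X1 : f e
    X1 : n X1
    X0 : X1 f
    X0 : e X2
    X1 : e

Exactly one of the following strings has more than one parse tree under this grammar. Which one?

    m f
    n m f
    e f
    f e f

e f

m f: 1 tree
n m f: 1 tree
e f: 2 trees
f e f: 1 tree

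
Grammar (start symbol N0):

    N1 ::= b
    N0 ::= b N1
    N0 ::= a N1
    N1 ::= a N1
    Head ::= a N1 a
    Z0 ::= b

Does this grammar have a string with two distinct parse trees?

Unambiguous

Only N0, N1 are reachable from N0; ignoring the rest: Each reachable nonterminal has at most one production per leading terminal, and all productions are right-linear; the derivation is determined token-by-token.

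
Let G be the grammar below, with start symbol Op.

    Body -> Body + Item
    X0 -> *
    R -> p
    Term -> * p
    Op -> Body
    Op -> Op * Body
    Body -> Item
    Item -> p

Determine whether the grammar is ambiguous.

Unambiguous

Only Op, Body, Item are reachable from Op; ignoring the rest: The grammar is stratified — Op handles '*' (left-recursive), Body handles '+', Item atoms. Each operator has a fixed associativity and precedence level, so every string has one parse.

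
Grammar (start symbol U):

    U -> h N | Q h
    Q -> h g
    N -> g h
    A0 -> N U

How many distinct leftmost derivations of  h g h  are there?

2

Parse trees for h g h:
  [U h [N g h]]
  [U [Q h g] h]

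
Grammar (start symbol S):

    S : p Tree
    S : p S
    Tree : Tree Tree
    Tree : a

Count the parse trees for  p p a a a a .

5

Parse trees for p p a a a a:
  [S p [S p [Tree [Tree a] [Tree [Tree a] [Tree [Tree a] [Tree a]]]]]]
  [S p [S p [Tree [Tree a] [Tree [Tree [Tree a] [Tree a]] [Tree a]]]]]
  [S p [S p [Tree [Tree [Tree a] [Tree a]] [Tree [Tree a] [Tree a]]]]]
  [S p [S p [Tree [Tree [Tree a] [Tree [Tree a] [Tree a]]] [Tree a]]]]
  [S p [S p [Tree [Tree [Tree [Tree a] [Tree a]] [Tree a]] [Tree a]]]]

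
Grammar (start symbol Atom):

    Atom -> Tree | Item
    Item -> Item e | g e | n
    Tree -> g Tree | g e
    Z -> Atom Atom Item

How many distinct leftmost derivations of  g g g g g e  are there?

Parse trees for g g g g g e:
  [Atom [Tree g [Tree g [Tree g [Tree g [Tree g e]]]]]]

1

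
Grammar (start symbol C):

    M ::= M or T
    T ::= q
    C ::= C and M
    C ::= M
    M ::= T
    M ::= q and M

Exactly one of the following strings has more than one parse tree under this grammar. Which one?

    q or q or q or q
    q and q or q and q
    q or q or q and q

q or q or q or q: 1 tree
q and q or q and q: 3 trees
q or q or q and q: 1 tree

q and q or q and q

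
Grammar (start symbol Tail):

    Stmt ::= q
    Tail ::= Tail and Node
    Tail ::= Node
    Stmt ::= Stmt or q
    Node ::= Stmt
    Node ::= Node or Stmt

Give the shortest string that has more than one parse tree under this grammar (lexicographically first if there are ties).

q or q

length 1: no string has ≥2 trees
length 3: q or q has 2 parse trees

Two derivations of q or q:
  Tail ⇒ Node ⇒ Stmt ⇒ Stmt or q ⇒ q or q
  Tail ⇒ Node ⇒ Node or Stmt ⇒ Stmt or Stmt ⇒ q or Stmt ⇒ q or q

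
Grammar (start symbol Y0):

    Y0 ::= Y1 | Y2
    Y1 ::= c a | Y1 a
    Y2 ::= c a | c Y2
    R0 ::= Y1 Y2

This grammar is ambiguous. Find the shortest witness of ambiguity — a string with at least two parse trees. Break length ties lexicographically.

length 2: c a has 2 parse trees

Two derivations of c a:
  Y0 ⇒ Y1 ⇒ c a
  Y0 ⇒ Y2 ⇒ c a

c a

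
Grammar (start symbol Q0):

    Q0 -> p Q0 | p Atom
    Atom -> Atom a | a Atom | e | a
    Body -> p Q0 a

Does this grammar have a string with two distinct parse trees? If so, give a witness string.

Witness: p a a

Derivation 1: Q0 ⇒ p Atom ⇒ p Atom a ⇒ p a a
Derivation 2: Q0 ⇒ p Atom ⇒ p a Atom ⇒ p a a

Two distinct leftmost derivations for the same string.

Ambiguous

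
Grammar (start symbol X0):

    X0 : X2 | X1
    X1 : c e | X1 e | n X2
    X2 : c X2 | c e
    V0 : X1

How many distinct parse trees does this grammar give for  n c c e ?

1

Parse trees for n c c e:
  [X0 [X1 n [X2 c [X2 c e]]]]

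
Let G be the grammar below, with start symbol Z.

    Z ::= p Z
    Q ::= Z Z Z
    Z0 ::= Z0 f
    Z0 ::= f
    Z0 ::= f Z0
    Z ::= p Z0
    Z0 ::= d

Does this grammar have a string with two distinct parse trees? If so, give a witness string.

Ambiguous

Witness: p f f

Derivation 1: Z ⇒ p Z0 ⇒ p Z0 f ⇒ p f f
Derivation 2: Z ⇒ p Z0 ⇒ p f Z0 ⇒ p f f

Two distinct leftmost derivations for the same string.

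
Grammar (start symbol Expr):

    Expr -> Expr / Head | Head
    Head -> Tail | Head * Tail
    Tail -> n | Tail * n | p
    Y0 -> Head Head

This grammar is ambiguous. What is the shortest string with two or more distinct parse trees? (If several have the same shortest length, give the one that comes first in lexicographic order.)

length 1: no string has ≥2 trees
length 3: n * n has 2 parse trees

Two derivations of n * n:
  Expr ⇒ Head ⇒ Tail ⇒ Tail * n ⇒ n * n
  Expr ⇒ Head ⇒ Head * Tail ⇒ Tail * Tail ⇒ n * Tail ⇒ n * n

n * n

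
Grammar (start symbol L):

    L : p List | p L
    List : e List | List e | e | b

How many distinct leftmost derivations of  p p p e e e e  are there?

Parse trees for p p p e e e e:
  [L p [L p [L p [List e [List e [List e [List e]]]]]]]
  [L p [L p [L p [List e [List e [List [List e] e]]]]]]
  [L p [L p [L p [List e [List [List e [List e]] e]]]]]
  [L p [L p [L p [List e [List [List [List e] e] e]]]]]
  [L p [L p [L p [List [List e [List e [List e]]] e]]]]
  [L p [L p [L p [List [List e [List [List e] e]] e]]]]
  [L p [L p [L p [List [List [List e [List e]] e] e]]]]
  [L p [L p [L p [List [List [List [List e] e] e] e]]]]

8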